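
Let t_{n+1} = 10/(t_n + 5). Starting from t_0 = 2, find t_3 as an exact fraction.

90/59

t_1 = 10/(2 + 5) = 10/7.
t_2 = 10/(10/7 + 5) = 14/9.
t_3 = 10/(14/9 + 5) = 90/59.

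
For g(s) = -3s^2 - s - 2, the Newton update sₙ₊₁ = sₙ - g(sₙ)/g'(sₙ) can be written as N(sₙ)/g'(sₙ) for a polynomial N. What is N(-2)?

g'(s) = -6s - 1.
N(s) = s·g'(s) - g(s) = s·(-6s - 1) - (-3s^2 - s - 2) = -3s^2 + 2.
N(-2) = -10.

-10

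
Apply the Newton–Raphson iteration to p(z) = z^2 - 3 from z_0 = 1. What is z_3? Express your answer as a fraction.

p'(z) = 2z.
p(1) = -2, p'(1) = 2, so z_1 = 1 - (-2)/2 = 2.
p(2) = 1, p'(2) = 4, so z_2 = 2 - 1/4 = 7/4.
p(7/4) = 1/16, p'(7/4) = 7/2, so z_3 = (7/4) - (1/16)/(7/2) = 97/56.

97/56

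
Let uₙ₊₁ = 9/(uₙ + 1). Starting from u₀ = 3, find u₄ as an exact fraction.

441/166

u₁ = 9/(3 + 1) = 9/4.
u₂ = 9/(9/4 + 1) = 36/13.
u₃ = 9/(36/13 + 1) = 117/49.
u₄ = 9/(117/49 + 1) = 441/166.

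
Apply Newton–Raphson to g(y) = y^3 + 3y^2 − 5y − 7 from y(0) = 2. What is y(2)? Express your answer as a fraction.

50897/27835

g'(y) = 3y^2 + 6y − 5.
g(2) = 3, g'(2) = 19, so y(1) = 2 − 3/19 = 35/19.
g(35/19) = 1512/6859, g'(35/19) = 5860/361, so y(2) = (35/19) − (1512/6859)/(5860/361) = 50897/27835.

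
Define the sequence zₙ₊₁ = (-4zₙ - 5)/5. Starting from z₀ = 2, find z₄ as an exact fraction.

z₁ = (-4·2 - 5)/5 = -13/5.
z₂ = (-4·(-13/5) - 5)/5 = 27/25.
z₃ = (-4·(27/25) - 5)/5 = -233/125.
z₄ = (-4·(-233/125) - 5)/5 = 307/625.

307/625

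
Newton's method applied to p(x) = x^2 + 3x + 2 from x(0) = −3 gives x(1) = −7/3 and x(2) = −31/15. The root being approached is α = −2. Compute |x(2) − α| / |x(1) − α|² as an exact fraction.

3/5

x(1) − α = −7/3 − (−2) = −7/3 + 2 = −1/3, so |x(1) − α| = 1/3.
x(2) − α = −31/15 − (−2) = −31/15 + 2 = −1/15, so |x(2) − α| = 1/15.
|x(1) − α|² = 1/9.
Ratio = (1/15) / (1/9) = 3/5.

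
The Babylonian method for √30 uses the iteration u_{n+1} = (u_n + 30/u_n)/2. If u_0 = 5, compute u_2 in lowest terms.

241/44

u_1 = (5 + 30/5)/2 = 11/2.
u_2 = (11/2 + 30/(11/2))/2 = 241/44.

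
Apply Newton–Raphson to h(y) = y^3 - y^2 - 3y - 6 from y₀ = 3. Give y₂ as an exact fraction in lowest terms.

h'(y) = 3y^2 - 2y - 3.
h(3) = 3, h'(3) = 18, so y₁ = 3 - 3/18 = 17/6.
h(17/6) = 47/216, h'(17/6) = 185/12, so y₂ = (17/6) - (47/216)/(185/12) = 4694/1665.

4694/1665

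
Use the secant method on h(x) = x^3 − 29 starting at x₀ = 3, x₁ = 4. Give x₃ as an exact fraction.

157673/51397

h(3) = −2, h(4) = 35. x₂ = 4 − 35·(4 − 3)/(35 − (−2)) = 113/37.
h(4) = 35, h(113/37) = −26040/50653. x₃ = (113/37) − (−26040/50653)·((113/37) − 4)/((−26040/50653) − 35) = 157673/51397.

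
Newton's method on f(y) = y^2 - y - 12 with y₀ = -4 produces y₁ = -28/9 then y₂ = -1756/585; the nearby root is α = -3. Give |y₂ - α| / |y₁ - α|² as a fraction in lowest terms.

9/65

y₁ - α = -28/9 - (-3) = -28/9 + 3 = -1/9, so |y₁ - α| = 1/9.
y₂ - α = -1756/585 - (-3) = -1756/585 + 3 = -1/585, so |y₂ - α| = 1/585.
|y₁ - α|² = 1/81.
Ratio = (1/585) / (1/81) = 9/65.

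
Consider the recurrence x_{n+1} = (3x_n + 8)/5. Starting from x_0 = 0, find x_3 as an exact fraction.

x_1 = (3·0 + 8)/5 = 8/5.
x_2 = (3·(8/5) + 8)/5 = 64/25.
x_3 = (3·(64/25) + 8)/5 = 392/125.

392/125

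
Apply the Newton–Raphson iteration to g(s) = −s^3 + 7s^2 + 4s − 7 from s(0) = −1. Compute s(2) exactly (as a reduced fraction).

−46867/39052

g'(s) = −3s^2 + 14s + 4.
g(−1) = −3, g'(−1) = −13, so s(1) = (−1) − (−3)/(−13) = −16/13.
g(−16/13) = 1197/2197, g'(−16/13) = −3004/169, so s(2) = (−16/13) − (1197/2197)/(−3004/169) = −46867/39052.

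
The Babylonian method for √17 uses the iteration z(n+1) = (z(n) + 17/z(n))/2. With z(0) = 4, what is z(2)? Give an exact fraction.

2177/528

z(1) = (4 + 17/4)/2 = 33/8.
z(2) = (33/8 + 17/(33/8))/2 = 2177/528.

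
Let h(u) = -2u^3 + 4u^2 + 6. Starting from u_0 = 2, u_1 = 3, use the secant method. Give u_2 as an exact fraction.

7/3

h(2) = 6, h(3) = -12. u_2 = 3 - (-12)·(3 - 2)/((-12) - 6) = 7/3.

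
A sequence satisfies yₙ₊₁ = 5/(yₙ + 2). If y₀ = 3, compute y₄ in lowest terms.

y₁ = 5/(3 + 2) = 1.
y₂ = 5/(1 + 2) = 5/3.
y₃ = 5/(5/3 + 2) = 15/11.
y₄ = 5/(15/11 + 2) = 55/37.

55/37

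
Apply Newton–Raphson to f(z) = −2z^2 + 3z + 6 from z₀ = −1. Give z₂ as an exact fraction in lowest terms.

f'(z) = −4z + 3.
f(−1) = 1, f'(−1) = 7, so z₁ = (−1) − 1/7 = −8/7.
f(−8/7) = −2/49, f'(−8/7) = 53/7, so z₂ = (−8/7) − (−2/49)/(53/7) = −422/371.

−422/371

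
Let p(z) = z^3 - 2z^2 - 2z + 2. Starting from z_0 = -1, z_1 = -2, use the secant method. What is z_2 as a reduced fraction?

p(-1) = 1, p(-2) = -10. z_2 = (-2) - (-10)·((-2) - (-1))/((-10) - 1) = -12/11.

-12/11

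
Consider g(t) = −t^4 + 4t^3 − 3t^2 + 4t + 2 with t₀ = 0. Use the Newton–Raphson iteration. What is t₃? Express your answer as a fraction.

−11891/33376

g'(t) = −4t^3 + 12t^2 − 6t + 4.
g(0) = 2, g'(0) = 4, so t₁ = 0 − 2/4 = −1/2.
g(−1/2) = −21/16, g'(−1/2) = 21/2, so t₂ = (−1/2) − (−21/16)/(21/2) = −3/8.
g(−3/8) = −625/4096, g'(−3/8) = 1043/128, so t₃ = (−3/8) − (−625/4096)/(1043/128) = −11891/33376.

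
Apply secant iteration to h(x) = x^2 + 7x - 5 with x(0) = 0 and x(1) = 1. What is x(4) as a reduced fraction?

995/1523

h(0) = -5, h(1) = 3. x(2) = 1 - 3·(1 - 0)/(3 - (-5)) = 5/8.
h(1) = 3, h(5/8) = -15/64. x(3) = (5/8) - (-15/64)·((5/8) - 1)/((-15/64) - 3) = 15/23.
h(5/8) = -15/64, h(15/23) = -5/529. x(4) = (15/23) - (-5/529)·((15/23) - (5/8))/((-5/529) - (-15/64)) = 995/1523.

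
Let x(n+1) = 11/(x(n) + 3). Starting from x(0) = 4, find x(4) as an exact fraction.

x(1) = 11/(4 + 3) = 11/7.
x(2) = 11/(11/7 + 3) = 77/32.
x(3) = 11/(77/32 + 3) = 352/173.
x(4) = 11/(352/173 + 3) = 1903/871.

1903/871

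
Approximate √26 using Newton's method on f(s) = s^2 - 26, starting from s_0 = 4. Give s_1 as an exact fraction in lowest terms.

f'(s) = 2s.
f(4) = -10, f'(4) = 8, so s_1 = 4 - (-10)/8 = 21/4.

21/4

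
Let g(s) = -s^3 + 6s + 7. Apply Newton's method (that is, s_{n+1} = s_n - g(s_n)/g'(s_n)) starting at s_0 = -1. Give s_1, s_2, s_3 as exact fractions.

s_1 = -5/3, s_2 = -61/63, s_3 = -1296367/797013

g'(s) = -3s^2 + 6.
g(-1) = 2, g'(-1) = 3, so s_1 = (-1) - 2/3 = -5/3.
g(-5/3) = 44/27, g'(-5/3) = -7/3, so s_2 = (-5/3) - (44/27)/(-7/3) = -61/63.
g(-61/63) = 524656/250047, g'(-61/63) = 4217/1323, so s_3 = (-61/63) - (524656/250047)/(4217/1323) = -1296367/797013.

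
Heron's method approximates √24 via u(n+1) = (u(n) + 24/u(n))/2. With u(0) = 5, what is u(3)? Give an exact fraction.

46099201/9409960

u(1) = (5 + 24/5)/2 = 49/10.
u(2) = (49/10 + 24/(49/10))/2 = 4801/980.
u(3) = (4801/980 + 24/(4801/980))/2 = 46099201/9409960.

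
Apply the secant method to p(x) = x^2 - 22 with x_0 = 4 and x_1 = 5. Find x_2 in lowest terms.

p(4) = -6, p(5) = 3. x_2 = 5 - 3·(5 - 4)/(3 - (-6)) = 14/3.

14/3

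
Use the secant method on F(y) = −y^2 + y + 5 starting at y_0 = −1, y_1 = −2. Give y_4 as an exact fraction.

−206/115

F(−1) = 3, F(−2) = −1. y_2 = (−2) − (−1)·((−2) − (−1))/((−1) − 3) = −7/4.
F(−2) = −1, F(−7/4) = 3/16. y_3 = (−7/4) − (3/16)·((−7/4) − (−2))/((3/16) − (−1)) = −34/19.
F(−7/4) = 3/16, F(−34/19) = 3/361. y_4 = (−34/19) − (3/361)·((−34/19) − (−7/4))/((3/361) − (3/16)) = −206/115.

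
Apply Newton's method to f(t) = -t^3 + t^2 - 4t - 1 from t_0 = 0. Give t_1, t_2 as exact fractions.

f'(t) = -3t^2 + 2t - 4.
f(0) = -1, f'(0) = -4, so t_1 = 0 - (-1)/(-4) = -1/4.
f(-1/4) = 5/64, f'(-1/4) = -75/16, so t_2 = (-1/4) - (5/64)/(-75/16) = -7/30.

t_1 = -1/4, t_2 = -7/30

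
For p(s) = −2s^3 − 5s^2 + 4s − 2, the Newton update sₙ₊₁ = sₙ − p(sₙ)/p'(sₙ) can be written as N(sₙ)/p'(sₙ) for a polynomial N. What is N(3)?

p'(s) = −6s^2 − 10s + 4.
N(s) = s·p'(s) − p(s) = s·(−6s^2 − 10s + 4) − (−2s^3 − 5s^2 + 4s − 2) = −4s^3 − 5s^2 + 2.
N(3) = −151.

−151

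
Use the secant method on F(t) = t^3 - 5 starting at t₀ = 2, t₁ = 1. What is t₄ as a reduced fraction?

F(2) = 3, F(1) = -4. t₂ = 1 - (-4)·(1 - 2)/((-4) - 3) = 11/7.
F(1) = -4, F(11/7) = -384/343. t₃ = (11/7) - (-384/343)·((11/7) - 1)/((-384/343) - (-4)) = 443/247.
F(11/7) = -384/343, F(443/247) = 11592192/15069223. t₄ = (443/247) - (11592192/15069223)·((443/247) - (11/7))/((11592192/15069223) - (-384/343)) = 14432773/8474569.

14432773/8474569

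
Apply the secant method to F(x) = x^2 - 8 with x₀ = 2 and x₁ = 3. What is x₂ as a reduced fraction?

F(2) = -4, F(3) = 1. x₂ = 3 - 1·(3 - 2)/(1 - (-4)) = 14/5.

14/5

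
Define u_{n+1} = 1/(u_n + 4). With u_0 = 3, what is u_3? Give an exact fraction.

29/123

u_1 = 1/(3 + 4) = 1/7.
u_2 = 1/(1/7 + 4) = 7/29.
u_3 = 1/(7/29 + 4) = 29/123.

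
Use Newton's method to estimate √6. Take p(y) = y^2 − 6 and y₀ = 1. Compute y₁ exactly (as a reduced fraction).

7/2

p'(y) = 2y.
p(1) = −5, p'(1) = 2, so y₁ = 1 − (−5)/2 = 7/2.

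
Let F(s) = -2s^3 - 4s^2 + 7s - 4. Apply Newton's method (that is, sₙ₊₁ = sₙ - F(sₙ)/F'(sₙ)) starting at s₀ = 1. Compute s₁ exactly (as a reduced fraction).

4/7

F'(s) = -6s^2 - 8s + 7.
F(1) = -3, F'(1) = -7, so s₁ = 1 - (-3)/(-7) = 4/7.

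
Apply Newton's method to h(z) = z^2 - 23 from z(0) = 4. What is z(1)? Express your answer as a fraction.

h'(z) = 2z.
h(4) = -7, h'(4) = 8, so z(1) = 4 - (-7)/8 = 39/8.

39/8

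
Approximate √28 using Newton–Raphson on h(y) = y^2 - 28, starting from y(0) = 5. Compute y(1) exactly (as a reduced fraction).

53/10

h'(y) = 2y.
h(5) = -3, h'(5) = 10, so y(1) = 5 - (-3)/10 = 53/10.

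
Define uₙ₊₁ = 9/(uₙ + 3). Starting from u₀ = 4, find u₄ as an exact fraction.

u₁ = 9/(4 + 3) = 9/7.
u₂ = 9/(9/7 + 3) = 21/10.
u₃ = 9/(21/10 + 3) = 30/17.
u₄ = 9/(30/17 + 3) = 17/9.

17/9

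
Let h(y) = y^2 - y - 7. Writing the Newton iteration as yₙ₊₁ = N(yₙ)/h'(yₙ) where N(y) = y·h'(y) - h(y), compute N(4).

23

h'(y) = 2y - 1.
N(y) = y·h'(y) - h(y) = y·(2y - 1) - (y^2 - y - 7) = y^2 + 7.
N(4) = 23.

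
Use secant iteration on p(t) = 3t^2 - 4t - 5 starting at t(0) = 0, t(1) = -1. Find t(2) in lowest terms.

p(0) = -5, p(-1) = 2. t(2) = (-1) - 2·((-1) - 0)/(2 - (-5)) = -5/7.

-5/7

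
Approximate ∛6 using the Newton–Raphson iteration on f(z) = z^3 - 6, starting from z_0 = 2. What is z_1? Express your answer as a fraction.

11/6

f'(z) = 3z^2.
f(2) = 2, f'(2) = 12, so z_1 = 2 - 2/12 = 11/6.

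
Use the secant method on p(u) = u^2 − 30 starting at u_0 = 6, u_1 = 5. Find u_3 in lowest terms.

p(6) = 6, p(5) = −5. u_2 = 5 − (−5)·(5 − 6)/((−5) − 6) = 60/11.
p(5) = −5, p(60/11) = −30/121. u_3 = (60/11) − (−30/121)·((60/11) − 5)/((−30/121) − (−5)) = 126/23.

126/23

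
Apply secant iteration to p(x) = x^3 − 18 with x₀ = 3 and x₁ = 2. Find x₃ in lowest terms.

p(3) = 9, p(2) = −10. x₂ = 2 − (−10)·(2 − 3)/((−10) − 9) = 48/19.
p(2) = −10, p(48/19) = −12870/6859. x₃ = (48/19) − (−12870/6859)·((48/19) − 2)/((−12870/6859) − (−10)) = 7377/2786.

7377/2786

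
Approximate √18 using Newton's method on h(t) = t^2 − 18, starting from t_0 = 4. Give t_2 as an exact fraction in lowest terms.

h'(t) = 2t.
h(4) = −2, h'(4) = 8, so t_1 = 4 − (−2)/8 = 17/4.
h(17/4) = 1/16, h'(17/4) = 17/2, so t_2 = (17/4) − (1/16)/(17/2) = 577/136.

577/136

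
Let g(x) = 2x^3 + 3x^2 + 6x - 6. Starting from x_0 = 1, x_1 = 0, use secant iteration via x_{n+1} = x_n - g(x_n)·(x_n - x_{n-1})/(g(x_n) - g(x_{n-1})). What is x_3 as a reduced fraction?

g(1) = 5, g(0) = -6. x_2 = 0 - (-6)·(0 - 1)/((-6) - 5) = 6/11.
g(0) = -6, g(6/11) = -2010/1331. x_3 = (6/11) - (-2010/1331)·((6/11) - 0)/((-2010/1331) - (-6)) = 121/166.

121/166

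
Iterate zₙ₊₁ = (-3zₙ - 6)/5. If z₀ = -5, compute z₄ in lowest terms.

z₁ = (-3·(-5) - 6)/5 = 9/5.
z₂ = (-3·(9/5) - 6)/5 = -57/25.
z₃ = (-3·(-57/25) - 6)/5 = 21/125.
z₄ = (-3·(21/125) - 6)/5 = -813/625.

-813/625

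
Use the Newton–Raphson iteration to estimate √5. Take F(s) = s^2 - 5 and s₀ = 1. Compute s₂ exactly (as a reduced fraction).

F'(s) = 2s.
F(1) = -4, F'(1) = 2, so s₁ = 1 - (-4)/2 = 3.
F(3) = 4, F'(3) = 6, so s₂ = 3 - 4/6 = 7/3.

7/3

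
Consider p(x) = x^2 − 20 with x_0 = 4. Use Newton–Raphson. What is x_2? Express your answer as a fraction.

161/36

p'(x) = 2x.
p(4) = −4, p'(4) = 8, so x_1 = 4 − (−4)/8 = 9/2.
p(9/2) = 1/4, p'(9/2) = 9, so x_2 = (9/2) − (1/4)/9 = 161/36.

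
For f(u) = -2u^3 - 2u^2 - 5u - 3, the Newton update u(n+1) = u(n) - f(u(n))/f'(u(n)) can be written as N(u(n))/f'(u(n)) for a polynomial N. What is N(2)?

-37

f'(u) = -6u^2 - 4u - 5.
N(u) = u·f'(u) - f(u) = u·(-6u^2 - 4u - 5) - (-2u^3 - 2u^2 - 5u - 3) = -4u^3 - 2u^2 + 3.
N(2) = -37.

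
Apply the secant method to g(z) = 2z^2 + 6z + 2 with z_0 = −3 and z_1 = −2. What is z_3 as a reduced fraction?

−8/3

g(−3) = 2, g(−2) = −2. z_2 = (−2) − (−2)·((−2) − (−3))/((−2) − 2) = −5/2.
g(−2) = −2, g(−5/2) = −1/2. z_3 = (−5/2) − (−1/2)·((−5/2) − (−2))/((−1/2) − (−2)) = −8/3.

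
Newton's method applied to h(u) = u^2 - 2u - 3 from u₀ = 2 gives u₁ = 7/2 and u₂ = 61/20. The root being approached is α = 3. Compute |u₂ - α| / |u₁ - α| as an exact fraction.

u₁ - α = 7/2 - 3 = 1/2, so |u₁ - α| = 1/2.
u₂ - α = 61/20 - 3 = 1/20, so |u₂ - α| = 1/20.
Ratio = (1/20) / (1/2) = 1/10.

1/10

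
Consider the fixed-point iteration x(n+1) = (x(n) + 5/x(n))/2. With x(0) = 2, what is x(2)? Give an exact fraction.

x(1) = (2 + 5/2)/2 = 9/4.
x(2) = (9/4 + 5/(9/4))/2 = 161/72.

161/72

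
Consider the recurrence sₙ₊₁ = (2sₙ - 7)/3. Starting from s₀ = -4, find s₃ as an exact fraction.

s₁ = (2·(-4) - 7)/3 = -5.
s₂ = (2·(-5) - 7)/3 = -17/3.
s₃ = (2·(-17/3) - 7)/3 = -55/9.

-55/9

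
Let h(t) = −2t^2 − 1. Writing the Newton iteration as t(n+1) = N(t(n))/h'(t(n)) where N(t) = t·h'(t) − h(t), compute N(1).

h'(t) = −4t.
N(t) = t·h'(t) − h(t) = t·(−4t) − (−2t^2 − 1) = −2t^2 + 1.
N(1) = −1.

−1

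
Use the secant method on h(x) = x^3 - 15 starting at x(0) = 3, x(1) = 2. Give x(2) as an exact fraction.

h(3) = 12, h(2) = -7. x(2) = 2 - (-7)·(2 - 3)/((-7) - 12) = 45/19.

45/19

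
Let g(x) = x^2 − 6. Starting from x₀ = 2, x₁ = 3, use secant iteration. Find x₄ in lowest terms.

267/109

g(2) = −2, g(3) = 3. x₂ = 3 − 3·(3 − 2)/(3 − (−2)) = 12/5.
g(3) = 3, g(12/5) = −6/25. x₃ = (12/5) − (−6/25)·((12/5) − 3)/((−6/25) − 3) = 22/9.
g(12/5) = −6/25, g(22/9) = −2/81. x₄ = (22/9) − (−2/81)·((22/9) − (12/5))/((−2/81) − (−6/25)) = 267/109.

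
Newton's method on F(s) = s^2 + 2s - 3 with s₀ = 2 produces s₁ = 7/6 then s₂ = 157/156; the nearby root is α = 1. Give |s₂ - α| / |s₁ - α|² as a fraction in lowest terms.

3/13

s₁ - α = 7/6 - 1 = 1/6, so |s₁ - α| = 1/6.
s₂ - α = 157/156 - 1 = 1/156, so |s₂ - α| = 1/156.
|s₁ - α|² = 1/36.
Ratio = (1/156) / (1/36) = 3/13.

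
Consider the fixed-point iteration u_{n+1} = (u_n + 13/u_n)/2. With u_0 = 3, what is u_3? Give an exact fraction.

14159/3927

u_1 = (3 + 13/3)/2 = 11/3.
u_2 = (11/3 + 13/(11/3))/2 = 119/33.
u_3 = (119/33 + 13/(119/33))/2 = 14159/3927.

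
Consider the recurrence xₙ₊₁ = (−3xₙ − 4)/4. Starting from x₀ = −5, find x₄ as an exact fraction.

x₁ = (−3·(−5) − 4)/4 = 11/4.
x₂ = (−3·(11/4) − 4)/4 = −49/16.
x₃ = (−3·(−49/16) − 4)/4 = 83/64.
x₄ = (−3·(83/64) − 4)/4 = −505/256.

−505/256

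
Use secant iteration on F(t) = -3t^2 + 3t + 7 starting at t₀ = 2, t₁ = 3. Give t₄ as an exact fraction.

F(2) = 1, F(3) = -11. t₂ = 3 - (-11)·(3 - 2)/((-11) - 1) = 25/12.
F(3) = -11, F(25/12) = 11/48. t₃ = (25/12) - (11/48)·((25/12) - 3)/((11/48) - (-11)) = 103/49.
F(25/12) = 11/48, F(103/49) = 121/2401. t₄ = (103/49) - (121/2401)·((103/49) - (25/12))/((121/2401) - (11/48)) = 3947/1873.

3947/1873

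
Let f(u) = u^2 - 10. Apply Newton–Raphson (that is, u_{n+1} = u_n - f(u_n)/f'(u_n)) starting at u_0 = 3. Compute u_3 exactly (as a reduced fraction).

f'(u) = 2u.
f(3) = -1, f'(3) = 6, so u_1 = 3 - (-1)/6 = 19/6.
f(19/6) = 1/36, f'(19/6) = 19/3, so u_2 = (19/6) - (1/36)/(19/3) = 721/228.
f(721/228) = 1/51984, f'(721/228) = 721/114, so u_3 = (721/228) - (1/51984)/(721/114) = 1039681/328776.

1039681/328776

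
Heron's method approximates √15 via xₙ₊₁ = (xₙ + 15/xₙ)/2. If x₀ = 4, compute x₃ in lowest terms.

x₁ = (4 + 15/4)/2 = 31/8.
x₂ = (31/8 + 15/(31/8))/2 = 1921/496.
x₃ = (1921/496 + 15/(1921/496))/2 = 7380481/1905632.

7380481/1905632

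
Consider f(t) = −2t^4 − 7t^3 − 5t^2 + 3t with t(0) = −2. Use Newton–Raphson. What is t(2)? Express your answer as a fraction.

f'(t) = −8t^3 − 21t^2 − 10t + 3.
f(−2) = −2, f'(−2) = 3, so t(1) = (−2) − (−2)/3 = −4/3.
f(−4/3) = −212/81, f'(−4/3) = −55/27, so t(2) = (−4/3) − (−212/81)/(−55/27) = −144/55.

−144/55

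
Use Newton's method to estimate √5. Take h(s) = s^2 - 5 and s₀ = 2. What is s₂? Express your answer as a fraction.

161/72

h'(s) = 2s.
h(2) = -1, h'(2) = 4, so s₁ = 2 - (-1)/4 = 9/4.
h(9/4) = 1/16, h'(9/4) = 9/2, so s₂ = (9/4) - (1/16)/(9/2) = 161/72.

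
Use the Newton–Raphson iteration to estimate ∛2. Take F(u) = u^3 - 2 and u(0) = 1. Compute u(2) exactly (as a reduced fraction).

F'(u) = 3u^2.
F(1) = -1, F'(1) = 3, so u(1) = 1 - (-1)/3 = 4/3.
F(4/3) = 10/27, F'(4/3) = 16/3, so u(2) = (4/3) - (10/27)/(16/3) = 91/72.

91/72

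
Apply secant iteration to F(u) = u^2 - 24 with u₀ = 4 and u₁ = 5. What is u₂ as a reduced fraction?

F(4) = -8, F(5) = 1. u₂ = 5 - 1·(5 - 4)/(1 - (-8)) = 44/9.

44/9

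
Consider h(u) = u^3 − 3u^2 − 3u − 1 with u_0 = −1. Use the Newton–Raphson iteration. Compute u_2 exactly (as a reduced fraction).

h'(u) = 3u^2 − 6u − 3.
h(−1) = −2, h'(−1) = 6, so u_1 = (−1) − (−2)/6 = −2/3.
h(−2/3) = −17/27, h'(−2/3) = 7/3, so u_2 = (−2/3) − (−17/27)/(7/3) = −25/63.

−25/63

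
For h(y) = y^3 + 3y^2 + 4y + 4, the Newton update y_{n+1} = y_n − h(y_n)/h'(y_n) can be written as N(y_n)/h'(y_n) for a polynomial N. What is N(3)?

77

h'(y) = 3y^2 + 6y + 4.
N(y) = y·h'(y) − h(y) = y·(3y^2 + 6y + 4) − (y^3 + 3y^2 + 4y + 4) = 2y^3 + 3y^2 − 4.
N(3) = 77.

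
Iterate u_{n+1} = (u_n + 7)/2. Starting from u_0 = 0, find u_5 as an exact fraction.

u_1 = (0 + 7)/2 = 7/2.
u_2 = ((7/2) + 7)/2 = 21/4.
u_3 = ((21/4) + 7)/2 = 49/8.
u_4 = ((49/8) + 7)/2 = 105/16.
u_5 = ((105/16) + 7)/2 = 217/32.

217/32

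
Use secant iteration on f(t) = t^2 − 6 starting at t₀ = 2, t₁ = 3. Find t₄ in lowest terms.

f(2) = −2, f(3) = 3. t₂ = 3 − 3·(3 − 2)/(3 − (−2)) = 12/5.
f(3) = 3, f(12/5) = −6/25. t₃ = (12/5) − (−6/25)·((12/5) − 3)/((−6/25) − 3) = 22/9.
f(12/5) = −6/25, f(22/9) = −2/81. t₄ = (22/9) − (−2/81)·((22/9) − (12/5))/((−2/81) − (−6/25)) = 267/109.

267/109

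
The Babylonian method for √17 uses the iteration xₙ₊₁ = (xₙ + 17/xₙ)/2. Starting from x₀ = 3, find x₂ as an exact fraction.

161/39

x₁ = (3 + 17/3)/2 = 13/3.
x₂ = (13/3 + 17/(13/3))/2 = 161/39.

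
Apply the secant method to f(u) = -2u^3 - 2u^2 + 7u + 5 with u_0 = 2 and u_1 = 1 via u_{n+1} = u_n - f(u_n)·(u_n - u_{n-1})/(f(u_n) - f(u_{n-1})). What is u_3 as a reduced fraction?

2819/1467

f(2) = -5, f(1) = 8. u_2 = 1 - 8·(1 - 2)/(8 - (-5)) = 21/13.
f(1) = 8, f(21/13) = 5840/2197. u_3 = (21/13) - (5840/2197)·((21/13) - 1)/((5840/2197) - 8) = 2819/1467.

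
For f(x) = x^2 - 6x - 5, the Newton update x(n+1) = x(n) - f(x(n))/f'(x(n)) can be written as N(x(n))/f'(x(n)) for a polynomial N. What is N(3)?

f'(x) = 2x - 6.
N(x) = x·f'(x) - f(x) = x·(2x - 6) - (x^2 - 6x - 5) = x^2 + 5.
N(3) = 14.

14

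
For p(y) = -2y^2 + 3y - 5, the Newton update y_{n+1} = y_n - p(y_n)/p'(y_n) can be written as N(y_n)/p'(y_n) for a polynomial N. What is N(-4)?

p'(y) = -4y + 3.
N(y) = y·p'(y) - p(y) = y·(-4y + 3) - (-2y^2 + 3y - 5) = -2y^2 + 5.
N(-4) = -27.

-27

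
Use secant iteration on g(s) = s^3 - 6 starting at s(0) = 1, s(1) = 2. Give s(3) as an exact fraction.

g(1) = -5, g(2) = 2. s(2) = 2 - 2·(2 - 1)/(2 - (-5)) = 12/7.
g(2) = 2, g(12/7) = -330/343. s(3) = (12/7) - (-330/343)·((12/7) - 2)/((-330/343) - 2) = 459/254.

459/254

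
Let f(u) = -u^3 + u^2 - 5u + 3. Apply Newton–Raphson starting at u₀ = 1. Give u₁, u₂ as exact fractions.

u₁ = 2/3, u₂ = 17/27

f'(u) = -3u^2 + 2u - 5.
f(1) = -2, f'(1) = -6, so u₁ = 1 - (-2)/(-6) = 2/3.
f(2/3) = -5/27, f'(2/3) = -5, so u₂ = (2/3) - (-5/27)/(-5) = 17/27.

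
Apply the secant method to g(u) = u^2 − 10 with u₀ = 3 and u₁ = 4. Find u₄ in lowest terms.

g(3) = −1, g(4) = 6. u₂ = 4 − 6·(4 − 3)/(6 − (−1)) = 22/7.
g(4) = 6, g(22/7) = −6/49. u₃ = (22/7) − (−6/49)·((22/7) − 4)/((−6/49) − 6) = 79/25.
g(22/7) = −6/49, g(79/25) = −9/625. u₄ = (79/25) − (−9/625)·((79/25) − (22/7))/((−9/625) − (−6/49)) = 3488/1103.

3488/1103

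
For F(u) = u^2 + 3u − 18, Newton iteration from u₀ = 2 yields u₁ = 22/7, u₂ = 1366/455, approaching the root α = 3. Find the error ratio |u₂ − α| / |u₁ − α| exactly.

u₁ − α = 22/7 − 3 = 1/7, so |u₁ − α| = 1/7.
u₂ − α = 1366/455 − 3 = 1/455, so |u₂ − α| = 1/455.
Ratio = (1/455) / (1/7) = 1/65.

1/65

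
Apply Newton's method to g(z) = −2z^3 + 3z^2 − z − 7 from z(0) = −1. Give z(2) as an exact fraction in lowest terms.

g'(z) = −6z^2 + 6z − 1.
g(−1) = −1, g'(−1) = −13, so z(1) = (−1) − (−1)/(−13) = −14/13.
g(−14/13) = 119/2197, g'(−14/13) = −2437/169, so z(2) = (−14/13) − (119/2197)/(−2437/169) = −33999/31681.

−33999/31681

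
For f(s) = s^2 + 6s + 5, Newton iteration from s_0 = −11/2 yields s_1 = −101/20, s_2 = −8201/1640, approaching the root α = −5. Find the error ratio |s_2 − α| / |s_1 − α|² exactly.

s_1 − α = −101/20 − (−5) = −101/20 + 5 = −1/20, so |s_1 − α| = 1/20.
s_2 − α = −8201/1640 − (−5) = −8201/1640 + 5 = −1/1640, so |s_2 − α| = 1/1640.
|s_1 − α|² = 1/400.
Ratio = (1/1640) / (1/400) = 10/41.

10/41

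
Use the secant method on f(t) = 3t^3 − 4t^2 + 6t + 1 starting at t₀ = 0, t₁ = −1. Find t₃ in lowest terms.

f(0) = 1, f(−1) = −12. t₂ = (−1) − (−12)·((−1) − 0)/((−12) − 1) = −1/13.
f(−1) = −12, f(−1/13) = 1128/2197. t₃ = (−1/13) − (1128/2197)·((−1/13) − (−1))/((1128/2197) − (−12)) = −263/2291.

−263/2291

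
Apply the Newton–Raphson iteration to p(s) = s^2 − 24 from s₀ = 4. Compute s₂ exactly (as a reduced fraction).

49/10

p'(s) = 2s.
p(4) = −8, p'(4) = 8, so s₁ = 4 − (−8)/8 = 5.
p(5) = 1, p'(5) = 10, so s₂ = 5 − 1/10 = 49/10.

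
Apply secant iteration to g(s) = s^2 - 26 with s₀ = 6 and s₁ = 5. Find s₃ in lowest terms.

g(6) = 10, g(5) = -1. s₂ = 5 - (-1)·(5 - 6)/((-1) - 10) = 56/11.
g(5) = -1, g(56/11) = -10/121. s₃ = (56/11) - (-10/121)·((56/11) - 5)/((-10/121) - (-1)) = 566/111.

566/111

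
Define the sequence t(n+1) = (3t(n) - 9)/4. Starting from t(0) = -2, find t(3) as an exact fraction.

-387/64

t(1) = (3·(-2) - 9)/4 = -15/4.
t(2) = (3·(-15/4) - 9)/4 = -81/16.
t(3) = (3·(-81/16) - 9)/4 = -387/64.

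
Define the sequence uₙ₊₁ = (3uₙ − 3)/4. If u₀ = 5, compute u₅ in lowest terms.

u₁ = (3·5 − 3)/4 = 3.
u₂ = (3·3 − 3)/4 = 3/2.
u₃ = (3·(3/2) − 3)/4 = 3/8.
u₄ = (3·(3/8) − 3)/4 = −15/32.
u₅ = (3·(−15/32) − 3)/4 = −141/128.

−141/128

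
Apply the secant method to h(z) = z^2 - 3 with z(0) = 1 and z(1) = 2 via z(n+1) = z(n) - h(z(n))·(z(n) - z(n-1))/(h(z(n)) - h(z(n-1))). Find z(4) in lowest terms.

97/56

h(1) = -2, h(2) = 1. z(2) = 2 - 1·(2 - 1)/(1 - (-2)) = 5/3.
h(2) = 1, h(5/3) = -2/9. z(3) = (5/3) - (-2/9)·((5/3) - 2)/((-2/9) - 1) = 19/11.
h(5/3) = -2/9, h(19/11) = -2/121. z(4) = (19/11) - (-2/121)·((19/11) - (5/3))/((-2/121) - (-2/9)) = 97/56.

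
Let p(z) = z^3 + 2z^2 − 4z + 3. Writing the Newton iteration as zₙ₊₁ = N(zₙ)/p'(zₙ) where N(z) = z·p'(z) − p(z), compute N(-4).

−99

p'(z) = 3z^2 + 4z − 4.
N(z) = z·p'(z) − p(z) = z·(3z^2 + 4z − 4) − (z^3 + 2z^2 − 4z + 3) = 2z^3 + 2z^2 − 3.
N(-4) = −99.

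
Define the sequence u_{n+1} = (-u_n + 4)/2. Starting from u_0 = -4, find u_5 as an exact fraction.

3/2

u_1 = (-(-4) + 4)/2 = 4.
u_2 = (-4 + 4)/2 = 0.
u_3 = (-0 + 4)/2 = 2.
u_4 = (-2 + 4)/2 = 1.
u_5 = (-1 + 4)/2 = 3/2.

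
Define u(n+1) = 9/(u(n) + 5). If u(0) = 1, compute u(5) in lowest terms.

4788/3407

u(1) = 9/(1 + 5) = 3/2.
u(2) = 9/(3/2 + 5) = 18/13.
u(3) = 9/(18/13 + 5) = 117/83.
u(4) = 9/(117/83 + 5) = 747/532.
u(5) = 9/(747/532 + 5) = 4788/3407.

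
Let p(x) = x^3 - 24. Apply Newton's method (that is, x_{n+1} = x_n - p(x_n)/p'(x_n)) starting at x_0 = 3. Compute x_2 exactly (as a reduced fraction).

13162/4563

p'(x) = 3x^2.
p(3) = 3, p'(3) = 27, so x_1 = 3 - 3/27 = 26/9.
p(26/9) = 80/729, p'(26/9) = 676/27, so x_2 = (26/9) - (80/729)/(676/27) = 13162/4563.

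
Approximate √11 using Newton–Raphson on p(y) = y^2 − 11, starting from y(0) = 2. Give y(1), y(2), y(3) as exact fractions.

p'(y) = 2y.
p(2) = −7, p'(2) = 4, so y(1) = 2 − (−7)/4 = 15/4.
p(15/4) = 49/16, p'(15/4) = 15/2, so y(2) = (15/4) − (49/16)/(15/2) = 401/120.
p(401/120) = 2401/14400, p'(401/120) = 401/60, so y(3) = (401/120) − (2401/14400)/(401/60) = 319201/96240.

y(1) = 15/4, y(2) = 401/120, y(3) = 319201/96240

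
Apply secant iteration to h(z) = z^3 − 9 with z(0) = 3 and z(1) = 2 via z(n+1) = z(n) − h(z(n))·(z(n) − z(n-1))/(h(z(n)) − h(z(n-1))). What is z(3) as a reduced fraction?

9255/4447

h(3) = 18, h(2) = −1. z(2) = 2 − (−1)·(2 − 3)/((−1) − 18) = 39/19.
h(2) = −1, h(39/19) = −2412/6859. z(3) = (39/19) − (−2412/6859)·((39/19) − 2)/((−2412/6859) − (−1)) = 9255/4447.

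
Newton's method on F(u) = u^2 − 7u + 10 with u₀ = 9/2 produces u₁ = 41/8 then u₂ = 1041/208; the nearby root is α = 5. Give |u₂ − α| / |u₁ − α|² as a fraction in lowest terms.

u₁ − α = 41/8 − 5 = 1/8, so |u₁ − α| = 1/8.
u₂ − α = 1041/208 − 5 = 1/208, so |u₂ − α| = 1/208.
|u₁ − α|² = 1/64.
Ratio = (1/208) / (1/64) = 4/13.

4/13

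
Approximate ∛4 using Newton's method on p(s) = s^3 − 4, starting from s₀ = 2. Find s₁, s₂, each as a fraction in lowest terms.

p'(s) = 3s^2.
p(2) = 4, p'(2) = 12, so s₁ = 2 − 4/12 = 5/3.
p(5/3) = 17/27, p'(5/3) = 25/3, so s₂ = (5/3) − (17/27)/(25/3) = 358/225.

s₁ = 5/3, s₂ = 358/225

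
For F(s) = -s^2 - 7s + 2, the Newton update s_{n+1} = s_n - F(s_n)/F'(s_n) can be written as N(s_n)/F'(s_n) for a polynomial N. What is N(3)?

F'(s) = -2s - 7.
N(s) = s·F'(s) - F(s) = s·(-2s - 7) - (-s^2 - 7s + 2) = -s^2 - 2.
N(3) = -11.

-11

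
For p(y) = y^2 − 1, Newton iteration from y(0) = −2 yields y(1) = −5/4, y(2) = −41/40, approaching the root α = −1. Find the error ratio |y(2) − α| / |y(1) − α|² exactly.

2/5

y(1) − α = −5/4 − (−1) = −5/4 + 1 = −1/4, so |y(1) − α| = 1/4.
y(2) − α = −41/40 − (−1) = −41/40 + 1 = −1/40, so |y(2) − α| = 1/40.
|y(1) − α|² = 1/16.
Ratio = (1/40) / (1/16) = 2/5.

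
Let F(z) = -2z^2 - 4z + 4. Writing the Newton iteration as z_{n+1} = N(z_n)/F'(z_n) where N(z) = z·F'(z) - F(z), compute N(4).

F'(z) = -4z - 4.
N(z) = z·F'(z) - F(z) = z·(-4z - 4) - (-2z^2 - 4z + 4) = -2z^2 - 4.
N(4) = -36.

-36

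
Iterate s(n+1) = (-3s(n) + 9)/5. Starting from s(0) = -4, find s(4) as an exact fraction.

288/625

s(1) = (-3·(-4) + 9)/5 = 21/5.
s(2) = (-3·(21/5) + 9)/5 = -18/25.
s(3) = (-3·(-18/25) + 9)/5 = 279/125.
s(4) = (-3·(279/125) + 9)/5 = 288/625.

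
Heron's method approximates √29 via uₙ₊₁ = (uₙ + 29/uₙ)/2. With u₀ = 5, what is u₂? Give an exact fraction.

727/135

u₁ = (5 + 29/5)/2 = 27/5.
u₂ = (27/5 + 29/(27/5))/2 = 727/135.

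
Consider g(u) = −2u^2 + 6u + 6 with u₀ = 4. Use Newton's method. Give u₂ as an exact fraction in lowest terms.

436/115

g'(u) = −4u + 6.
g(4) = −2, g'(4) = −10, so u₁ = 4 − (−2)/(−10) = 19/5.
g(19/5) = −2/25, g'(19/5) = −46/5, so u₂ = (19/5) − (−2/25)/(−46/5) = 436/115.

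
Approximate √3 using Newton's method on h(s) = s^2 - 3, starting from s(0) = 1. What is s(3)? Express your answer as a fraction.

h'(s) = 2s.
h(1) = -2, h'(1) = 2, so s(1) = 1 - (-2)/2 = 2.
h(2) = 1, h'(2) = 4, so s(2) = 2 - 1/4 = 7/4.
h(7/4) = 1/16, h'(7/4) = 7/2, so s(3) = (7/4) - (1/16)/(7/2) = 97/56.

97/56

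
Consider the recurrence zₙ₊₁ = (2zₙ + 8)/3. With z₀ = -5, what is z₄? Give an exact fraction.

z₁ = (2·(-5) + 8)/3 = -2/3.
z₂ = (2·(-2/3) + 8)/3 = 20/9.
z₃ = (2·(20/9) + 8)/3 = 112/27.
z₄ = (2·(112/27) + 8)/3 = 440/81.

440/81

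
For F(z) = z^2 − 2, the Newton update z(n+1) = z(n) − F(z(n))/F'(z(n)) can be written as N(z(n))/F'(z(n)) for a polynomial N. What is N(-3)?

F'(z) = 2z.
N(z) = z·F'(z) − F(z) = z·(2z) − (z^2 − 2) = z^2 + 2.
N(-3) = 11.

11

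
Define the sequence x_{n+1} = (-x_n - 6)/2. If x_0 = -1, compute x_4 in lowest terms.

-31/16

x_1 = (-(-1) - 6)/2 = -5/2.
x_2 = (-(-5/2) - 6)/2 = -7/4.
x_3 = (-(-7/4) - 6)/2 = -17/8.
x_4 = (-(-17/8) - 6)/2 = -31/16.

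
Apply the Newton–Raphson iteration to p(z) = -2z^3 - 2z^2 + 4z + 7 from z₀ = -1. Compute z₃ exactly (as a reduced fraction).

-1122239/910484

p'(z) = -6z^2 - 4z + 4.
p(-1) = 3, p'(-1) = 2, so z₁ = (-1) - 3/2 = -5/2.
p(-5/2) = 63/4, p'(-5/2) = -47/2, so z₂ = (-5/2) - (63/4)/(-47/2) = -86/47.
p(-86/47) = 543753/103823, p'(-86/47) = -19372/2209, so z₃ = (-86/47) - (543753/103823)/(-19372/2209) = -1122239/910484.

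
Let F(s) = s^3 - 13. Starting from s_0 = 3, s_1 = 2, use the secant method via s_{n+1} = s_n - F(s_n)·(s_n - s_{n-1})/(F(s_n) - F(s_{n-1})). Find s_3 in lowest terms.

F(3) = 14, F(2) = -5. s_2 = 2 - (-5)·(2 - 3)/((-5) - 14) = 43/19.
F(2) = -5, F(43/19) = -9660/6859. s_3 = (43/19) - (-9660/6859)·((43/19) - 2)/((-9660/6859) - (-5)) = 11659/4927.

11659/4927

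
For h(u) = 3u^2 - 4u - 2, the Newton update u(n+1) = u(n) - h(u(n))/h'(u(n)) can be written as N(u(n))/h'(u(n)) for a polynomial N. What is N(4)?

h'(u) = 6u - 4.
N(u) = u·h'(u) - h(u) = u·(6u - 4) - (3u^2 - 4u - 2) = 3u^2 + 2.
N(4) = 50.

50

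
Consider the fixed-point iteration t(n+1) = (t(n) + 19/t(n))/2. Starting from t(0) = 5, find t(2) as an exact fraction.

959/220

t(1) = (5 + 19/5)/2 = 22/5.
t(2) = (22/5 + 19/(22/5))/2 = 959/220.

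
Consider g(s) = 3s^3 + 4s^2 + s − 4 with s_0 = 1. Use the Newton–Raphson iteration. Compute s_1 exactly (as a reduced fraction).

7/9

g'(s) = 9s^2 + 8s + 1.
g(1) = 4, g'(1) = 18, so s_1 = 1 − 4/18 = 7/9.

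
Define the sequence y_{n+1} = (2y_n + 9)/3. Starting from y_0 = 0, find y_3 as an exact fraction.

19/3

y_1 = (2·0 + 9)/3 = 3.
y_2 = (2·3 + 9)/3 = 5.
y_3 = (2·5 + 9)/3 = 19/3.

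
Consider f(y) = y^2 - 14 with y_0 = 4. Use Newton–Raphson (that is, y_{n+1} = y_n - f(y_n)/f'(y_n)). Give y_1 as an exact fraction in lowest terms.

15/4

f'(y) = 2y.
f(4) = 2, f'(4) = 8, so y_1 = 4 - 2/8 = 15/4.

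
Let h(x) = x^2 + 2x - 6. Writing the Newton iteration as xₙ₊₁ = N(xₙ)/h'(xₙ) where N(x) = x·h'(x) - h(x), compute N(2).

h'(x) = 2x + 2.
N(x) = x·h'(x) - h(x) = x·(2x + 2) - (x^2 + 2x - 6) = x^2 + 6.
N(2) = 10.

10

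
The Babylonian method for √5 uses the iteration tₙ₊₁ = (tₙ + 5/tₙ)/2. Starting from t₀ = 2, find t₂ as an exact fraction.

161/72

t₁ = (2 + 5/2)/2 = 9/4.
t₂ = (9/4 + 5/(9/4))/2 = 161/72.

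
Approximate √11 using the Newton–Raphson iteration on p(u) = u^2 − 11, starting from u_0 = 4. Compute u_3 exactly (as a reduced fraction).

p'(u) = 2u.
p(4) = 5, p'(4) = 8, so u_1 = 4 − 5/8 = 27/8.
p(27/8) = 25/64, p'(27/8) = 27/4, so u_2 = (27/8) − (25/64)/(27/4) = 1433/432.
p(1433/432) = 625/186624, p'(1433/432) = 1433/216, so u_3 = (1433/432) − (625/186624)/(1433/216) = 4106353/1238112.

4106353/1238112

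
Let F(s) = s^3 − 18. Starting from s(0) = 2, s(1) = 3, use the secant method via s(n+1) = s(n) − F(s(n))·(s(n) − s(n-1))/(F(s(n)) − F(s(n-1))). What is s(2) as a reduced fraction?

48/19

F(2) = −10, F(3) = 9. s(2) = 3 − 9·(3 − 2)/(9 − (−10)) = 48/19.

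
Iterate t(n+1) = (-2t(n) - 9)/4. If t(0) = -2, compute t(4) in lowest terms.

t(1) = (-2·(-2) - 9)/4 = -5/4.
t(2) = (-2·(-5/4) - 9)/4 = -13/8.
t(3) = (-2·(-13/8) - 9)/4 = -23/16.
t(4) = (-2·(-23/16) - 9)/4 = -49/32.

-49/32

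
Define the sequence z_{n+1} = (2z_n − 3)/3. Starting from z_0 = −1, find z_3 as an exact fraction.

z_1 = (2·(−1) − 3)/3 = −5/3.
z_2 = (2·(−5/3) − 3)/3 = −19/9.
z_3 = (2·(−19/9) − 3)/3 = −65/27.

−65/27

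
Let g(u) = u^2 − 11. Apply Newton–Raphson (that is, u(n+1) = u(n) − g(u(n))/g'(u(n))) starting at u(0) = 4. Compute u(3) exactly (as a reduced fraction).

4106353/1238112

g'(u) = 2u.
g(4) = 5, g'(4) = 8, so u(1) = 4 − 5/8 = 27/8.
g(27/8) = 25/64, g'(27/8) = 27/4, so u(2) = (27/8) − (25/64)/(27/4) = 1433/432.
g(1433/432) = 625/186624, g'(1433/432) = 1433/216, so u(3) = (1433/432) − (625/186624)/(1433/216) = 4106353/1238112.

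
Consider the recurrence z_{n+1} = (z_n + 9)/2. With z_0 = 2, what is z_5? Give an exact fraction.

z_1 = (2 + 9)/2 = 11/2.
z_2 = ((11/2) + 9)/2 = 29/4.
z_3 = ((29/4) + 9)/2 = 65/8.
z_4 = ((65/8) + 9)/2 = 137/16.
z_5 = ((137/16) + 9)/2 = 281/32.

281/32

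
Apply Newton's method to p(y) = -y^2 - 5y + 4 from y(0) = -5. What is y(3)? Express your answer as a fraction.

-994381/174405

p'(y) = -2y - 5.
p(-5) = 4, p'(-5) = 5, so y(1) = (-5) - 4/5 = -29/5.
p(-29/5) = -16/25, p'(-29/5) = 33/5, so y(2) = (-29/5) - (-16/25)/(33/5) = -941/165.
p(-941/165) = -256/27225, p'(-941/165) = 1057/165, so y(3) = (-941/165) - (-256/27225)/(1057/165) = -994381/174405.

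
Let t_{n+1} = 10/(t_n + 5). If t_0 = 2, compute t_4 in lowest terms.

118/77

t_1 = 10/(2 + 5) = 10/7.
t_2 = 10/(10/7 + 5) = 14/9.
t_3 = 10/(14/9 + 5) = 90/59.
t_4 = 10/(90/59 + 5) = 118/77.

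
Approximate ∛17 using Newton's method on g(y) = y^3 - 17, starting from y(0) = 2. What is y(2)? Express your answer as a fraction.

625/242

g'(y) = 3y^2.
g(2) = -9, g'(2) = 12, so y(1) = 2 - (-9)/12 = 11/4.
g(11/4) = 243/64, g'(11/4) = 363/16, so y(2) = (11/4) - (243/64)/(363/16) = 625/242.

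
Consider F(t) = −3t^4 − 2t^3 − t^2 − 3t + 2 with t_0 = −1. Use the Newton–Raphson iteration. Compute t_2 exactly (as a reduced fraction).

F'(t) = −12t^3 − 6t^2 − 2t − 3.
F(−1) = 3, F'(−1) = 5, so t_1 = (−1) − 3/5 = −8/5.
F(−8/5) = −4518/625, F'(−8/5) = 4249/125, so t_2 = (−8/5) − (−4518/625)/(4249/125) = −29474/21245.

−29474/21245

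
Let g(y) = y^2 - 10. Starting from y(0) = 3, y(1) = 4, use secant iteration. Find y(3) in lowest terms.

g(3) = -1, g(4) = 6. y(2) = 4 - 6·(4 - 3)/(6 - (-1)) = 22/7.
g(4) = 6, g(22/7) = -6/49. y(3) = (22/7) - (-6/49)·((22/7) - 4)/((-6/49) - 6) = 79/25.

79/25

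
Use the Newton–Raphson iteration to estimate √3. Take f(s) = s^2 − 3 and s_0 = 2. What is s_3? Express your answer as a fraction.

f'(s) = 2s.
f(2) = 1, f'(2) = 4, so s_1 = 2 − 1/4 = 7/4.
f(7/4) = 1/16, f'(7/4) = 7/2, so s_2 = (7/4) − (1/16)/(7/2) = 97/56.
f(97/56) = 1/3136, f'(97/56) = 97/28, so s_3 = (97/56) − (1/3136)/(97/28) = 18817/10864.

18817/10864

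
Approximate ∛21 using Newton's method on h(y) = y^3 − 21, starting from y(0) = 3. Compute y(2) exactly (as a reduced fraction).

h'(y) = 3y^2.
h(3) = 6, h'(3) = 27, so y(1) = 3 − 6/27 = 25/9.
h(25/9) = 316/729, h'(25/9) = 625/27, so y(2) = (25/9) − (316/729)/(625/27) = 46559/16875.

46559/16875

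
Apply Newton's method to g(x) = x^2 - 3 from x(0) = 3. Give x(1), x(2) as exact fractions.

x(1) = 2, x(2) = 7/4

g'(x) = 2x.
g(3) = 6, g'(3) = 6, so x(1) = 3 - 6/6 = 2.
g(2) = 1, g'(2) = 4, so x(2) = 2 - 1/4 = 7/4.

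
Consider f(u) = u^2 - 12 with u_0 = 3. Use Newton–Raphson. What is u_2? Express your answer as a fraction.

f'(u) = 2u.
f(3) = -3, f'(3) = 6, so u_1 = 3 - (-3)/6 = 7/2.
f(7/2) = 1/4, f'(7/2) = 7, so u_2 = (7/2) - (1/4)/7 = 97/28.

97/28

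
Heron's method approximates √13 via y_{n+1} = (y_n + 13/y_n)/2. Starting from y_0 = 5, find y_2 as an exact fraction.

y_1 = (5 + 13/5)/2 = 19/5.
y_2 = (19/5 + 13/(19/5))/2 = 343/95.

343/95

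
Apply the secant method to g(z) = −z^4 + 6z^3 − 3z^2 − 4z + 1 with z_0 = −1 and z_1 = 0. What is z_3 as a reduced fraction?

g(−1) = −5, g(0) = 1. z_2 = 0 − 1·(0 − (−1))/(1 − (−5)) = −1/6.
g(0) = 1, g(−1/6) = 2015/1296. z_3 = (−1/6) − (2015/1296)·((−1/6) − 0)/((2015/1296) − 1) = 216/719.

216/719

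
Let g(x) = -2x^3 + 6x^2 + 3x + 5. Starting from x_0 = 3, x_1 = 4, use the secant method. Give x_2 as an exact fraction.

g(3) = 14, g(4) = -15. x_2 = 4 - (-15)·(4 - 3)/((-15) - 14) = 101/29.

101/29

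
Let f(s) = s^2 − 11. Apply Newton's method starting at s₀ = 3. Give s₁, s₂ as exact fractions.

f'(s) = 2s.
f(3) = −2, f'(3) = 6, so s₁ = 3 − (−2)/6 = 10/3.
f(10/3) = 1/9, f'(10/3) = 20/3, so s₂ = (10/3) − (1/9)/(20/3) = 199/60.

s₁ = 10/3, s₂ = 199/60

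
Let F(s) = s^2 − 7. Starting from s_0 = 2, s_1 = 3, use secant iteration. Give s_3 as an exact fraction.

F(2) = −3, F(3) = 2. s_2 = 3 − 2·(3 − 2)/(2 − (−3)) = 13/5.
F(3) = 2, F(13/5) = −6/25. s_3 = (13/5) − (−6/25)·((13/5) − 3)/((−6/25) − 2) = 37/14.

37/14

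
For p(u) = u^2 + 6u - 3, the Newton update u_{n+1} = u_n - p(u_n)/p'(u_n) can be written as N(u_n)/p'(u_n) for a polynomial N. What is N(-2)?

p'(u) = 2u + 6.
N(u) = u·p'(u) - p(u) = u·(2u + 6) - (u^2 + 6u - 3) = u^2 + 3.
N(-2) = 7.

7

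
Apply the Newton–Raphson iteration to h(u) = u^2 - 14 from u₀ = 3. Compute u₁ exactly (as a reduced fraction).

h'(u) = 2u.
h(3) = -5, h'(3) = 6, so u₁ = 3 - (-5)/6 = 23/6.

23/6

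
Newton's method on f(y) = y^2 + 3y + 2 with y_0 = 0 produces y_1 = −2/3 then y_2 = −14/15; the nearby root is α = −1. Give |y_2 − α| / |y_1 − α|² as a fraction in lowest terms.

3/5

y_1 − α = −2/3 − (−1) = −2/3 + 1 = 1/3, so |y_1 − α| = 1/3.
y_2 − α = −14/15 − (−1) = −14/15 + 1 = 1/15, so |y_2 − α| = 1/15.
|y_1 − α|² = 1/9.
Ratio = (1/15) / (1/9) = 3/5.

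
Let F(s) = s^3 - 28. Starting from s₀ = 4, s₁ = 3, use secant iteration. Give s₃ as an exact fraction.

F(4) = 36, F(3) = -1. s₂ = 3 - (-1)·(3 - 4)/((-1) - 36) = 112/37.
F(3) = -1, F(112/37) = -13356/50653. s₃ = (112/37) - (-13356/50653)·((112/37) - 3)/((-13356/50653) - (-1)) = 113260/37297.

113260/37297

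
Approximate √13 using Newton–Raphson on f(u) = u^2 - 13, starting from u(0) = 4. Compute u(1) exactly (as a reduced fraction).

29/8

f'(u) = 2u.
f(4) = 3, f'(4) = 8, so u(1) = 4 - 3/8 = 29/8.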